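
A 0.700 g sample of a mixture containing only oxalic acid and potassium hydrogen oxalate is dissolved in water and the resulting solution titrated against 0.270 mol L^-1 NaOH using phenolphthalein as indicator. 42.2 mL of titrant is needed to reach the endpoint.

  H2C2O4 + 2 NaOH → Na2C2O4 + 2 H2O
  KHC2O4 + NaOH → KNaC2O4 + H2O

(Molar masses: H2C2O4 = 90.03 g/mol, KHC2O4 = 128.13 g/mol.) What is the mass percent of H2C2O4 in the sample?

n(NaOH) = 0.0422 × 0.270 = 0.0114 mol
Let x = n(H2C2O4), y = n(KHC2O4).
Titrant: 2x + 1y = 0.0114;  mass: 90.03x + 128.13y = 0.700
Solving, x = 4.57 × 10^-3 mol, y = 2.25 × 10^-3 mol
mass of H2C2O4 = 4.57 × 10^-3 × 90.03 = 0.412 g
% H2C2O4 = 0.412 / 0.700 × 100 = 58.8 %

58.8 %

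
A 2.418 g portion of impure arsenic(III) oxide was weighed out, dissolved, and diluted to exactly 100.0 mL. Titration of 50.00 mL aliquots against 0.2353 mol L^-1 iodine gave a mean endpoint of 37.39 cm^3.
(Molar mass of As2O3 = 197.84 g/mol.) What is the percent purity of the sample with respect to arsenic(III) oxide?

71.98 %

As2O3 + 2 I2 + 2 H2O → As2O5 + 4 HI
n(I2) per titration = 0.03739 × 0.2353 = 8.798 × 10^-3 mol
From the 1:2 ratio, n(As2O3) in each aliquot = 1/2 × 8.798 × 10^-3 = 4.399 × 10^-3 mol
n(As2O3) in the whole flask = 4.399 × 10^-3 × 100.0/50.00 = 8.798 × 10^-3 mol
mass of As2O3 = 8.798 × 10^-3 × 197.84 = 1.741 g
% As2O3 = 1.741 / 2.418 × 100 = 71.98 %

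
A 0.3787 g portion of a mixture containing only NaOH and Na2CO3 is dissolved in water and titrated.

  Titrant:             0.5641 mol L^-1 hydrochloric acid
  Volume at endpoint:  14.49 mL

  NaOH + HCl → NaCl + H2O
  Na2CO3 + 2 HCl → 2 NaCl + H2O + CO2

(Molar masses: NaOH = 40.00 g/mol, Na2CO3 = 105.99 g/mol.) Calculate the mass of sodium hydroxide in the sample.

0.1677 g

n(HCl) = 0.01449 × 0.5641 = 8.174 × 10^-3 mol
Let x = n(NaOH), y = n(Na2CO3).
Titrant: 1x + 2y = 8.174 × 10^-3;  mass: 40.00x + 105.99y = 0.3787
Solving, x = 4.192 × 10^-3 mol, y = 1.991 × 10^-3 mol
mass of NaOH = 4.192 × 10^-3 × 40.00 = 0.1677 g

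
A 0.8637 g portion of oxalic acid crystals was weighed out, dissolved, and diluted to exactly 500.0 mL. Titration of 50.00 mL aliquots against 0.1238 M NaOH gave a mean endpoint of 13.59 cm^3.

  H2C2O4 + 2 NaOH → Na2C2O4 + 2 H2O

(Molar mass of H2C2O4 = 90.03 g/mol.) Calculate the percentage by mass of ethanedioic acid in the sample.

87.69 %

n(NaOH) per titration = 0.01359 × 0.1238 = 1.682 × 10^-3 mol
From the 1:2 ratio, n(H2C2O4) in each aliquot = 1/2 × 1.682 × 10^-3 = 8.412 × 10^-4 mol
n(H2C2O4) in the whole flask = 8.412 × 10^-4 × 500.0/50.00 = 8.412 × 10^-3 mol
mass of H2C2O4 = 8.412 × 10^-3 × 90.03 = 0.7574 g
% H2C2O4 = 0.7574 / 0.8637 × 100 = 87.69 %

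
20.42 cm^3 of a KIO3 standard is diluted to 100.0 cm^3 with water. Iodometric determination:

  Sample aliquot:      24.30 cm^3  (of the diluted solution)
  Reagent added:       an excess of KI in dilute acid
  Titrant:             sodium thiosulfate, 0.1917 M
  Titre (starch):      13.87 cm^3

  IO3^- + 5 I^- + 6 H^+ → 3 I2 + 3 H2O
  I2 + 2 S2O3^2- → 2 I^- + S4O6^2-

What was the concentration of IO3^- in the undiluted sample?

n(S2O3^2-) = 0.01387 × 0.1917 = 2.659 × 10^-3 mol
n(I2) = n(S2O3^2-)/2 = 1.329 × 10^-3 mol
From the 1:3 ratio, n(IO3^-) in the aliquot = 1/3 × 1.329 × 10^-3 = 4.431 × 10^-4 mol
[IO3^-]_dilute = 4.431 × 10^-4 / 0.02430 = 0.01824 mol/L
[IO3^-]_original = 0.01824 × 100.0/20.42 = 0.08931 mol/L

0.08931 M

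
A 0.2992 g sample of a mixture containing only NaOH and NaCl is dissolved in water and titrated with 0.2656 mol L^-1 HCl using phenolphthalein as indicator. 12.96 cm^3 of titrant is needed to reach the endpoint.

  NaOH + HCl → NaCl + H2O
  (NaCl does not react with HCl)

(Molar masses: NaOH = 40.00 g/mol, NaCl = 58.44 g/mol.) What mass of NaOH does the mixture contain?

0.1377 g

n(HCl) = 0.01296 × 0.2656 = 3.442 × 10^-3 mol
Let x = n(NaOH), y = n(NaCl).
Titrant: 1x = 3.442 × 10^-3;  mass: 40.00x + 58.44y = 0.2992
Solving, x = 3.442 × 10^-3 mol, y = 2.764 × 10^-3 mol
mass of NaOH = 3.442 × 10^-3 × 40.00 = 0.1377 g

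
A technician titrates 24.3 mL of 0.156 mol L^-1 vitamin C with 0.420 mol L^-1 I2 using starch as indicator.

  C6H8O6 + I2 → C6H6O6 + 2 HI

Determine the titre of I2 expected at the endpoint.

9.03 mL

n(C6H8O6) = 0.0243 L × 0.156 mol/L = 3.79 × 10^-3 mol
n(I2) = 3.79 × 10^-3 mol (1:1 stoichiometry)
V(I2) = 3.79 × 10^-3 mol / 0.420 mol/L = 0.00903 L = 9.03 mL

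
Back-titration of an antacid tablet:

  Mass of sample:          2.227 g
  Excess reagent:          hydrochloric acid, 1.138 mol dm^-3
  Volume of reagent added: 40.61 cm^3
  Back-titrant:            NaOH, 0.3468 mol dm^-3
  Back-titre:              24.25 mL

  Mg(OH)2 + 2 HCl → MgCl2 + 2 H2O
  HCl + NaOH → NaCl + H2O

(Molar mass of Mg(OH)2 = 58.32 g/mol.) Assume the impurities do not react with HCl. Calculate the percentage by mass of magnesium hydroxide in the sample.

49.50 %

n(HCl) added = 0.04061 × 1.138 = 0.04621 mol
n(NaOH) used in back-titration = 0.02425 × 0.3468 = 8.410 × 10^-3 mol
n(HCl) left over = 8.410 × 10^-3 mol (1:1 ratio)
n(HCl) consumed by analyte = 0.04621 − 8.410 × 10^-3 = 0.03780 mol
From the 1:2 ratio, n(Mg(OH)2) = 1/2 × 0.03780 = 0.01890 mol
mass of Mg(OH)2 = 0.01890 × 58.32 = 1.102 g
% Mg(OH)2 = 1.102 / 2.227 × 100 = 49.50 %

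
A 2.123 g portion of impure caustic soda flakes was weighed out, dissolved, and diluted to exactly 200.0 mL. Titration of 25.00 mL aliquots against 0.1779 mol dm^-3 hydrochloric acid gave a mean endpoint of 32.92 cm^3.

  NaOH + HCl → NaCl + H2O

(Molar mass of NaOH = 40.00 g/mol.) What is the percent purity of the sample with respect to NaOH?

n(HCl) per titration = 0.03292 × 0.1779 = 5.856 × 10^-3 mol
n(NaOH) in each aliquot = 5.856 × 10^-3 mol (1:1 ratio)
n(NaOH) in the whole flask = 5.856 × 10^-3 × 200.0/25.00 = 0.04685 mol
mass of NaOH = 0.04685 × 40.00 = 1.874 g
% NaOH = 1.874 / 2.123 × 100 = 88.27 %

88.27 %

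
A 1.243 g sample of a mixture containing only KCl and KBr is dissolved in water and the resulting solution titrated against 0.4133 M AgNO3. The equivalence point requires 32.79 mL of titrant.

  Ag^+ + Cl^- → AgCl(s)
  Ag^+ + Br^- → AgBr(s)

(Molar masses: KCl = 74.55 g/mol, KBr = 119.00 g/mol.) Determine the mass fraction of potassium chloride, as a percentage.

n(AgNO3) = 0.03279 × 0.4133 = 0.01355 mol
Let x = n(KCl), y = n(KBr).
Titrant: 1x + 1y = 0.01355;  mass: 74.55x + 119.00y = 1.243
Solving, x = 8.317 × 10^-3 mol, y = 5.235 × 10^-3 mol
mass of KCl = 8.317 × 10^-3 × 74.55 = 0.6200 g
% KCl = 0.6200 / 1.243 × 100 = 49.88 %

49.88 %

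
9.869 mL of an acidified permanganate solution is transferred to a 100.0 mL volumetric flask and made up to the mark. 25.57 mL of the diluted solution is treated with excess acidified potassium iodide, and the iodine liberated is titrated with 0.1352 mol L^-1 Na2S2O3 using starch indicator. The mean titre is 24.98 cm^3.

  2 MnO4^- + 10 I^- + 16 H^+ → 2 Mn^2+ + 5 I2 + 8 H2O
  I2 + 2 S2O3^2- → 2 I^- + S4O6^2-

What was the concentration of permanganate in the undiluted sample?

0.2677 mol/L

n(S2O3^2-) = 0.02498 × 0.1352 = 3.377 × 10^-3 mol
n(I2) = n(S2O3^2-)/2 = 1.689 × 10^-3 mol
From the 2:5 ratio, n(MnO4^-) in the aliquot = 2/5 × 1.689 × 10^-3 = 6.755 × 10^-4 mol
[MnO4^-]_dilute = 6.755 × 10^-4 / 0.02557 = 0.02642 mol/L
[MnO4^-]_original = 0.02642 × 100.0/9.869 = 0.2677 mol/L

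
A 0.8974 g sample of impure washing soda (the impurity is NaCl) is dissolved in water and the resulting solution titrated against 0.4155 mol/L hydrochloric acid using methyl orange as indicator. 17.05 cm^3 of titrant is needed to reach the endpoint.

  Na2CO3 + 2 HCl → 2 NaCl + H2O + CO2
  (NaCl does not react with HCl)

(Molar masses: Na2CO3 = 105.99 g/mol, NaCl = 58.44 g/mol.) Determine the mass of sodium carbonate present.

n(HCl) = 0.01705 × 0.4155 = 7.084 × 10^-3 mol
Let x = n(Na2CO3), y = n(NaCl).
Titrant: 2x = 7.084 × 10^-3;  mass: 105.99x + 58.44y = 0.8974
Solving, x = 3.542 × 10^-3 mol, y = 8.932 × 10^-3 mol
mass of Na2CO3 = 3.542 × 10^-3 × 105.99 = 0.3754 g

0.3754 g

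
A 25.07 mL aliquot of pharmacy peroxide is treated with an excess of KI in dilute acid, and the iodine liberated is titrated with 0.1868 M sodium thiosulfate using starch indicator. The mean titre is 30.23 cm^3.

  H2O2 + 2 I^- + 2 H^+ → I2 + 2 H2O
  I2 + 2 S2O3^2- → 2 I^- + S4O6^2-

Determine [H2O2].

0.1126 M

n(S2O3^2-) = 0.03023 × 0.1868 = 5.647 × 10^-3 mol
n(I2) = n(S2O3^2-)/2 = 2.823 × 10^-3 mol
n(H2O2) in the aliquot = 2.823 × 10^-3 mol (1:1 ratio)
[H2O2] = 2.823 × 10^-3 / 0.02507 = 0.1126 mol/L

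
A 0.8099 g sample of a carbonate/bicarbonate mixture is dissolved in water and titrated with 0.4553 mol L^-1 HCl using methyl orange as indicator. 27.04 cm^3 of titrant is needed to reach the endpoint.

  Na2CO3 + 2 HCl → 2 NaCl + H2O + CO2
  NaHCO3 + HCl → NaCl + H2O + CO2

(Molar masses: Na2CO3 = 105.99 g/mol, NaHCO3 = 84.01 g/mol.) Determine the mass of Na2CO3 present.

0.3834 g

n(HCl) = 0.02704 × 0.4553 = 0.01231 mol
Let x = n(Na2CO3), y = n(NaHCO3).
Titrant: 2x + 1y = 0.01231;  mass: 105.99x + 84.01y = 0.8099
Solving, x = 3.617 × 10^-3 mol, y = 5.077 × 10^-3 mol
mass of Na2CO3 = 3.617 × 10^-3 × 105.99 = 0.3834 g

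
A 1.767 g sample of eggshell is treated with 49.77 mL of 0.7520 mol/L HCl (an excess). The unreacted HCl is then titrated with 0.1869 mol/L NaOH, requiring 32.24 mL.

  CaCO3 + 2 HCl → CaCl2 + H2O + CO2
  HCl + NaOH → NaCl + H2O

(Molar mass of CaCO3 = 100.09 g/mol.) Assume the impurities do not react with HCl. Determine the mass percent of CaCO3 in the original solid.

88.94 %

n(HCl) added = 0.04977 × 0.7520 = 0.03743 mol
n(NaOH) used in back-titration = 0.03224 × 0.1869 = 6.026 × 10^-3 mol
n(HCl) left over = 6.026 × 10^-3 mol (1:1 ratio)
n(HCl) consumed by analyte = 0.03743 − 6.026 × 10^-3 = 0.03140 mol
From the 1:2 ratio, n(CaCO3) = 1/2 × 0.03140 = 0.01570 mol
mass of CaCO3 = 0.01570 × 100.09 = 1.571 g
% CaCO3 = 1.571 / 1.767 × 100 = 88.94 %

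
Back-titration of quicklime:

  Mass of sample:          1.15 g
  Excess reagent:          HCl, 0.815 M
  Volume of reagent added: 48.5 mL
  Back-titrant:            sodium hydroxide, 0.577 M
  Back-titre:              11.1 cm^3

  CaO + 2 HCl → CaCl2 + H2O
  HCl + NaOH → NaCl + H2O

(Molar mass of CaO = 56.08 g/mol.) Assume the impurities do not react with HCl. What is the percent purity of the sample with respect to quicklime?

80.8 %

n(HCl) added = 0.0485 × 0.815 = 0.0395 mol
n(NaOH) used in back-titration = 0.0111 × 0.577 = 6.40 × 10^-3 mol
n(HCl) left over = 6.40 × 10^-3 mol (1:1 ratio)
n(HCl) consumed by analyte = 0.0395 − 6.40 × 10^-3 = 0.0331 mol
From the 1:2 ratio, n(CaO) = 1/2 × 0.0331 = 0.0166 mol
mass of CaO = 0.0166 × 56.08 = 0.929 g
% CaO = 0.929 / 1.15 × 100 = 80.8 %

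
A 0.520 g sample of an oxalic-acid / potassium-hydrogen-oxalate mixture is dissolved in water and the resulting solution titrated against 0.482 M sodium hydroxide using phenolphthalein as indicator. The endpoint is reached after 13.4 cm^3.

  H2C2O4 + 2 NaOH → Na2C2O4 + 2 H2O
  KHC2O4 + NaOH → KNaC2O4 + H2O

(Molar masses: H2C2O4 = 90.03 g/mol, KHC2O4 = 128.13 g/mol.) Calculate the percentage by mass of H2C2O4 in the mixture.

32.0 %

n(NaOH) = 0.0134 × 0.482 = 6.46 × 10^-3 mol
Let x = n(H2C2O4), y = n(KHC2O4).
Titrant: 2x + 1y = 6.46 × 10^-3;  mass: 90.03x + 128.13y = 0.520
Solving, x = 1.85 × 10^-3 mol, y = 2.76 × 10^-3 mol
mass of H2C2O4 = 1.85 × 10^-3 × 90.03 = 0.167 g
% H2C2O4 = 0.167 / 0.520 × 100 = 32.0 %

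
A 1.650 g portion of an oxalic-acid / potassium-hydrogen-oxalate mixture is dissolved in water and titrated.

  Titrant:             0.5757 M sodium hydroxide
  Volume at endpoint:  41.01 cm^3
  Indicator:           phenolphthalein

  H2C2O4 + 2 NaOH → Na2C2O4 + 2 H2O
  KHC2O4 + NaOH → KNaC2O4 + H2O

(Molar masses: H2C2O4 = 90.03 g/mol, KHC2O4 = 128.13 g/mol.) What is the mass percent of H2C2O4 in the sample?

45.14 %

n(NaOH) = 0.04101 × 0.5757 = 0.02361 mol
Let x = n(H2C2O4), y = n(KHC2O4).
Titrant: 2x + 1y = 0.02361;  mass: 90.03x + 128.13y = 1.650
Solving, x = 8.272 × 10^-3 mol, y = 7.065 × 10^-3 mol
mass of H2C2O4 = 8.272 × 10^-3 × 90.03 = 0.7447 g
% H2C2O4 = 0.7447 / 1.650 × 100 = 45.14 %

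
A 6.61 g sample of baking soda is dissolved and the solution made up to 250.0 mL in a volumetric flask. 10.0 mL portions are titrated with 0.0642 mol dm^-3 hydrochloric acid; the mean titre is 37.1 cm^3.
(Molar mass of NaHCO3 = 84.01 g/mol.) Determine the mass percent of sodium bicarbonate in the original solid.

NaHCO3 + HCl → NaCl + H2O + CO2
n(HCl) per titration = 0.0371 × 0.0642 = 2.38 × 10^-3 mol
n(NaHCO3) in each aliquot = 2.38 × 10^-3 mol (1:1 ratio)
n(NaHCO3) in the whole flask = 2.38 × 10^-3 × 250.0/10.0 = 0.0595 mol
mass of NaHCO3 = 0.0595 × 84.01 = 5.00 g
% NaHCO3 = 5.00 / 6.61 × 100 = 75.7 %

75.7 %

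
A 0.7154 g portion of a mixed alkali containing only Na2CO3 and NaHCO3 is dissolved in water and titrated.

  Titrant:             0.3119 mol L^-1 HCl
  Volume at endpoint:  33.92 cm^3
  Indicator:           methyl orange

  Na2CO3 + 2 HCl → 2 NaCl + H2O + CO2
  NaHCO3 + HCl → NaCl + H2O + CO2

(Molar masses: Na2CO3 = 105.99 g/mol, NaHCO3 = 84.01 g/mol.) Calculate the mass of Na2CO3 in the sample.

n(HCl) = 0.03392 × 0.3119 = 0.01058 mol
Let x = n(Na2CO3), y = n(NaHCO3).
Titrant: 2x + 1y = 0.01058;  mass: 105.99x + 84.01y = 0.7154
Solving, x = 2.795 × 10^-3 mol, y = 4.989 × 10^-3 mol
mass of Na2CO3 = 2.795 × 10^-3 × 105.99 = 0.2963 g

0.2963 g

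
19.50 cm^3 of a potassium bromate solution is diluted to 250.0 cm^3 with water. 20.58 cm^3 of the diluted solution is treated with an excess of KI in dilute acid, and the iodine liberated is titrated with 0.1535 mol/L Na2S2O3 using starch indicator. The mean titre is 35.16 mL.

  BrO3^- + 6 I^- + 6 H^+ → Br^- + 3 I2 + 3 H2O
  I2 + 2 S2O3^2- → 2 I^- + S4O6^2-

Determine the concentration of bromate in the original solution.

n(S2O3^2-) = 0.03516 × 0.1535 = 5.397 × 10^-3 mol
n(I2) = n(S2O3^2-)/2 = 2.699 × 10^-3 mol
From the 1:3 ratio, n(BrO3^-) in the aliquot = 1/3 × 2.699 × 10^-3 = 8.995 × 10^-4 mol
[BrO3^-]_dilute = 8.995 × 10^-4 / 0.02058 = 0.04371 mol/L
[BrO3^-]_original = 0.04371 × 250.0/19.50 = 0.5604 mol/L

0.5604 mol/L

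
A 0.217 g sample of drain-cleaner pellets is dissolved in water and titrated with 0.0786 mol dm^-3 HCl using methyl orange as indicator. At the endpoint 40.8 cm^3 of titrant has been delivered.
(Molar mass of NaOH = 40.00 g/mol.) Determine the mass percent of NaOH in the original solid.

59.1 %

NaOH + HCl → NaCl + H2O
n(HCl) = 0.0408 L × 0.0786 mol/L = 3.21 × 10^-3 mol
n(NaOH) = 3.21 × 10^-3 mol (1:1 ratio)
mass of NaOH = 3.21 × 10^-3 × 40.00 g/mol = 0.128 g
% NaOH = 0.128 / 0.217 × 100 = 59.1 %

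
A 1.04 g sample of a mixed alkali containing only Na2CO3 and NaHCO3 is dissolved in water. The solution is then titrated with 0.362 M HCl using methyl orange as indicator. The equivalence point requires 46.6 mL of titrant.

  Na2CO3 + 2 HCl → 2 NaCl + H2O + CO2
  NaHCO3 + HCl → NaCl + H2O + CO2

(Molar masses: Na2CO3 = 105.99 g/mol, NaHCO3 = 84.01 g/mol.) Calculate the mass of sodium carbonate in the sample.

0.644 g

n(HCl) = 0.0466 × 0.362 = 0.0169 mol
Let x = n(Na2CO3), y = n(NaHCO3).
Titrant: 2x + 1y = 0.0169;  mass: 105.99x + 84.01y = 1.04
Solving, x = 6.08 × 10^-3 mol, y = 4.71 × 10^-3 mol
mass of Na2CO3 = 6.08 × 10^-3 × 105.99 = 0.644 g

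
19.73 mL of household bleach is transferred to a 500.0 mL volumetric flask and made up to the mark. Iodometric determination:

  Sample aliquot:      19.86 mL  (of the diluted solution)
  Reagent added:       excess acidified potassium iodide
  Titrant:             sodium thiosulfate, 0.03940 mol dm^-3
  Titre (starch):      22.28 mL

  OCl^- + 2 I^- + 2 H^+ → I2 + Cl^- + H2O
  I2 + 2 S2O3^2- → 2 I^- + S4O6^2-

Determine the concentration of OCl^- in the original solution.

0.5601 mol/L

n(S2O3^2-) = 0.02228 × 0.03940 = 8.778 × 10^-4 mol
n(I2) = n(S2O3^2-)/2 = 4.389 × 10^-4 mol
n(OCl^-) in the aliquot = 4.389 × 10^-4 mol (1:1 ratio)
[OCl^-]_dilute = 4.389 × 10^-4 / 0.01986 = 0.02210 mol/L
[OCl^-]_original = 0.02210 × 500.0/19.73 = 0.5601 mol/L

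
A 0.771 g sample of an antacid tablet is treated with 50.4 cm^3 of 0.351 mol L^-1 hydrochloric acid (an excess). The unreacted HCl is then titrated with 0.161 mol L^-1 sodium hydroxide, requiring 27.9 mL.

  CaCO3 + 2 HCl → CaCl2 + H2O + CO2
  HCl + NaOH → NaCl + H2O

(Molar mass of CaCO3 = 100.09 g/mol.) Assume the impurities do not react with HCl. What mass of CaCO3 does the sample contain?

0.661 g

n(HCl) added = 0.0504 × 0.351 = 0.0177 mol
n(NaOH) used in back-titration = 0.0279 × 0.161 = 4.49 × 10^-3 mol
n(HCl) left over = 4.49 × 10^-3 mol (1:1 ratio)
n(HCl) consumed by analyte = 0.0177 − 4.49 × 10^-3 = 0.0132 mol
From the 1:2 ratio, n(CaCO3) = 1/2 × 0.0132 = 6.60 × 10^-3 mol
mass of CaCO3 = 6.60 × 10^-3 × 100.09 = 0.661 g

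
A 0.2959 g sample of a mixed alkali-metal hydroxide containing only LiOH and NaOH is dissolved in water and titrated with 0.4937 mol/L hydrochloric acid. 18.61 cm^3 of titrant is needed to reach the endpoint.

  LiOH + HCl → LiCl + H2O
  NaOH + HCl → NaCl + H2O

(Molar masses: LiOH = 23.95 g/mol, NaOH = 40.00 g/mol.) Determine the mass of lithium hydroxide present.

0.1069 g

n(HCl) = 0.01861 × 0.4937 = 9.188 × 10^-3 mol
Let x = n(LiOH), y = n(NaOH).
Titrant: 1x + 1y = 9.188 × 10^-3;  mass: 23.95x + 40.00y = 0.2959
Solving, x = 4.462 × 10^-3 mol, y = 4.726 × 10^-3 mol
mass of LiOH = 4.462 × 10^-3 × 23.95 = 0.1069 g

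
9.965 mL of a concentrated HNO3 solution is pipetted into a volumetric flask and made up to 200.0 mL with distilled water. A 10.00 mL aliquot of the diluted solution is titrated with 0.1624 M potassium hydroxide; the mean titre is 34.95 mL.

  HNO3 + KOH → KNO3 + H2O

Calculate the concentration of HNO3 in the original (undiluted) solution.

n(KOH) = 0.03495 × 0.1624 = 5.676 × 10^-3 mol
n(HNO3) in the aliquot = 5.676 × 10^-3 mol (1:1 ratio)
[HNO3]_dilute = 5.676 × 10^-3 / 0.01000 = 0.5676 mol/L
Dilution factor = 200.0 / 9.965 = 20.07
[HNO3]_stock = 0.5676 × 20.07 = 11.39 mol/L

11.39 M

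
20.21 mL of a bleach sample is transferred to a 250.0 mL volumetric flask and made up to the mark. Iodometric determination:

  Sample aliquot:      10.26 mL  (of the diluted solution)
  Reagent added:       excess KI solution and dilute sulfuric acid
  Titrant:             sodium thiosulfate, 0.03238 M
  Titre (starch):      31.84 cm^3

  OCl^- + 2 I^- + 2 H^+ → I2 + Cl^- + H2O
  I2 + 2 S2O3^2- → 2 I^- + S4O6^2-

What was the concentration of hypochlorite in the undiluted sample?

0.6215 M

n(S2O3^2-) = 0.03184 × 0.03238 = 1.031 × 10^-3 mol
n(I2) = n(S2O3^2-)/2 = 5.155 × 10^-4 mol
n(OCl^-) in the aliquot = 5.155 × 10^-4 mol (1:1 ratio)
[OCl^-]_dilute = 5.155 × 10^-4 / 0.01026 = 0.05024 mol/L
[OCl^-]_original = 0.05024 × 250.0/20.21 = 0.6215 mol/L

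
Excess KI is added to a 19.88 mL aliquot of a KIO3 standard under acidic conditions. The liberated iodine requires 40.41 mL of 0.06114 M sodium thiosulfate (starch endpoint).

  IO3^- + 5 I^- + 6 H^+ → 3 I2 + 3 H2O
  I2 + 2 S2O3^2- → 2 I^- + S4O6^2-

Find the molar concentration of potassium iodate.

n(S2O3^2-) = 0.04041 × 0.06114 = 2.471 × 10^-3 mol
n(I2) = n(S2O3^2-)/2 = 1.235 × 10^-3 mol
From the 1:3 ratio, n(IO3^-) in the aliquot = 1/3 × 1.235 × 10^-3 = 4.118 × 10^-4 mol
[IO3^-] = 4.118 × 10^-4 / 0.01988 = 0.02071 mol/L

0.02071 M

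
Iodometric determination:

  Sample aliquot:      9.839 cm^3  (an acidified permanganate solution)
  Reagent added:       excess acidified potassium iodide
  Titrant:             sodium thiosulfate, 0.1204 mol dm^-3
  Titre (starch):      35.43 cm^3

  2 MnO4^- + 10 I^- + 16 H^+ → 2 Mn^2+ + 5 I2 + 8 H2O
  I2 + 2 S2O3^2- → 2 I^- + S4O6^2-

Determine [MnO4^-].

0.08671 mol/L

n(S2O3^2-) = 0.03543 × 0.1204 = 4.266 × 10^-3 mol
n(I2) = n(S2O3^2-)/2 = 2.133 × 10^-3 mol
From the 2:5 ratio, n(MnO4^-) in the aliquot = 2/5 × 2.133 × 10^-3 = 8.532 × 10^-4 mol
[MnO4^-] = 8.532 × 10^-4 / 0.009839 = 0.08671 mol/L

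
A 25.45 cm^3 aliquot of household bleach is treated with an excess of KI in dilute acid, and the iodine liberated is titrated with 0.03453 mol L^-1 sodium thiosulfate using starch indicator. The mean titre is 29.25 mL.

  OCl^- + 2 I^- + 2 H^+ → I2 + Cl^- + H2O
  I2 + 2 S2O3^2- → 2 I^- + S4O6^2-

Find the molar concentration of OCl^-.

0.01984 mol/L

n(S2O3^2-) = 0.02925 × 0.03453 = 1.010 × 10^-3 mol
n(I2) = n(S2O3^2-)/2 = 5.050 × 10^-4 mol
n(OCl^-) in the aliquot = 5.050 × 10^-4 mol (1:1 ratio)
[OCl^-] = 5.050 × 10^-4 / 0.02545 = 0.01984 mol/L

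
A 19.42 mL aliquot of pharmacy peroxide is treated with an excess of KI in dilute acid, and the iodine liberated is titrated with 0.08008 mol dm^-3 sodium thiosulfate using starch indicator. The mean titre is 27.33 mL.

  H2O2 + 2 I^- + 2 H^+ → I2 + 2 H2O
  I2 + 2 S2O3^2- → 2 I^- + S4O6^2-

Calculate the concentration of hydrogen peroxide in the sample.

0.05635 mol/L

n(S2O3^2-) = 0.02733 × 0.08008 = 2.189 × 10^-3 mol
n(I2) = n(S2O3^2-)/2 = 1.094 × 10^-3 mol
n(H2O2) in the aliquot = 1.094 × 10^-3 mol (1:1 ratio)
[H2O2] = 1.094 × 10^-3 / 0.01942 = 0.05635 mol/L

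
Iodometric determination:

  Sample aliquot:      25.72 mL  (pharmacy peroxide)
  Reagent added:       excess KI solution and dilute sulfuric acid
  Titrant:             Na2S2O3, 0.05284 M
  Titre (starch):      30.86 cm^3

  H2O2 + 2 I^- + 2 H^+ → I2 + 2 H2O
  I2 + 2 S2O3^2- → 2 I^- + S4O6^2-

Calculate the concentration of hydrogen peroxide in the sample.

0.03170 M

n(S2O3^2-) = 0.03086 × 0.05284 = 1.631 × 10^-3 mol
n(I2) = n(S2O3^2-)/2 = 8.153 × 10^-4 mol
n(H2O2) in the aliquot = 8.153 × 10^-4 mol (1:1 ratio)
[H2O2] = 8.153 × 10^-4 / 0.02572 = 0.03170 mol/L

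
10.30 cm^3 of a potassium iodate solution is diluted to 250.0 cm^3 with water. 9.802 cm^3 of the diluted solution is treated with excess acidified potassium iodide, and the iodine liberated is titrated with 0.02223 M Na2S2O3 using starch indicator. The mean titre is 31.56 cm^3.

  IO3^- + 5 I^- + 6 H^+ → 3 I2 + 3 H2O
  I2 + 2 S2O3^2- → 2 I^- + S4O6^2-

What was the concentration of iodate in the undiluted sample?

0.2895 M

n(S2O3^2-) = 0.03156 × 0.02223 = 7.016 × 10^-4 mol
n(I2) = n(S2O3^2-)/2 = 3.508 × 10^-4 mol
From the 1:3 ratio, n(IO3^-) in the aliquot = 1/3 × 3.508 × 10^-4 = 1.169 × 10^-4 mol
[IO3^-]_dilute = 1.169 × 10^-4 / 0.009802 = 0.01193 mol/L
[IO3^-]_original = 0.01193 × 250.0/10.30 = 0.2895 mol/L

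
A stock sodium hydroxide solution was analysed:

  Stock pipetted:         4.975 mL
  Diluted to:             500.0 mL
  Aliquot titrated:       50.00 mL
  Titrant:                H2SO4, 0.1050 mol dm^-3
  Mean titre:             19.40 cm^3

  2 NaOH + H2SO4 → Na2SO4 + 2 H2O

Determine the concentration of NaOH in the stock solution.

8.189 mol/L

n(H2SO4) = 0.01940 × 0.1050 = 2.037 × 10^-3 mol
From the 2:1 ratio, n(NaOH) in the aliquot = 2/1 × 2.037 × 10^-3 = 4.074 × 10^-3 mol
[NaOH]_dilute = 4.074 × 10^-3 / 0.05000 = 0.08148 mol/L
Dilution factor = 500.0 / 4.975 = 100.5
[NaOH]_stock = 0.08148 × 100.5 = 8.189 mol/L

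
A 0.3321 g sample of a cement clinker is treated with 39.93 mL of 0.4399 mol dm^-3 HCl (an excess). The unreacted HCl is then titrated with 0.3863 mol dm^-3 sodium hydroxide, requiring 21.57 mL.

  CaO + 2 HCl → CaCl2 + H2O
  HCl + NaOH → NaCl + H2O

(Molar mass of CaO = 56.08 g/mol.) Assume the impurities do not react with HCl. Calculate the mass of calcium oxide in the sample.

0.2589 g

n(HCl) added = 0.03993 × 0.4399 = 0.01757 mol
n(NaOH) used in back-titration = 0.02157 × 0.3863 = 8.332 × 10^-3 mol
n(HCl) left over = 8.332 × 10^-3 mol (1:1 ratio)
n(HCl) consumed by analyte = 0.01757 − 8.332 × 10^-3 = 9.233 × 10^-3 mol
From the 1:2 ratio, n(CaO) = 1/2 × 9.233 × 10^-3 = 4.616 × 10^-3 mol
mass of CaO = 4.616 × 10^-3 × 56.08 = 0.2589 g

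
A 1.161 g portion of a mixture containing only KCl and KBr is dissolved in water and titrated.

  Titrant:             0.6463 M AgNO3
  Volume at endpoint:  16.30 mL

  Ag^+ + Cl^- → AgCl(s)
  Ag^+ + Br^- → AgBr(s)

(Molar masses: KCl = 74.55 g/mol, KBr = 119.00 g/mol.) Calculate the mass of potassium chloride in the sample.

n(AgNO3) = 0.01630 × 0.6463 = 0.01053 mol
Let x = n(KCl), y = n(KBr).
Titrant: 1x + 1y = 0.01053;  mass: 74.55x + 119.00y = 1.161
Solving, x = 2.084 × 10^-3 mol, y = 8.451 × 10^-3 mol
mass of KCl = 2.084 × 10^-3 × 74.55 = 0.1554 g

0.1554 g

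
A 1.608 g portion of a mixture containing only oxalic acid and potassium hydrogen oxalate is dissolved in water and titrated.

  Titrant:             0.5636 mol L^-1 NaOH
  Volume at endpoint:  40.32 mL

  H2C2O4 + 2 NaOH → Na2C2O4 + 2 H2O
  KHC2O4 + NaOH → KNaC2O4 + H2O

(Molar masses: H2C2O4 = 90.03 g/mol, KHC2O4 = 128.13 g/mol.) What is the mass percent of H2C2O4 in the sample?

n(NaOH) = 0.04032 × 0.5636 = 0.02272 mol
Let x = n(H2C2O4), y = n(KHC2O4).
Titrant: 2x + 1y = 0.02272;  mass: 90.03x + 128.13y = 1.608
Solving, x = 7.843 × 10^-3 mol, y = 7.039 × 10^-3 mol
mass of H2C2O4 = 7.843 × 10^-3 × 90.03 = 0.7061 g
% H2C2O4 = 0.7061 / 1.608 × 100 = 43.91 %

43.91 %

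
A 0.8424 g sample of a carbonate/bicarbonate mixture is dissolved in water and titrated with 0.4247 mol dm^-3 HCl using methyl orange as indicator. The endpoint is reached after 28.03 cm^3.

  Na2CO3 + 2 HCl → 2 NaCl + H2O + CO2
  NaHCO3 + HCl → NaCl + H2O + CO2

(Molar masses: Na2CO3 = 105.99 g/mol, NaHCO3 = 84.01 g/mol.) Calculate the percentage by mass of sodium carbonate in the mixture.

n(HCl) = 0.02803 × 0.4247 = 0.01190 mol
Let x = n(Na2CO3), y = n(NaHCO3).
Titrant: 2x + 1y = 0.01190;  mass: 105.99x + 84.01y = 0.8424
Solving, x = 2.542 × 10^-3 mol, y = 6.820 × 10^-3 mol
mass of Na2CO3 = 2.542 × 10^-3 × 105.99 = 0.2694 g
% Na2CO3 = 0.2694 / 0.8424 × 100 = 31.98 %

31.98 %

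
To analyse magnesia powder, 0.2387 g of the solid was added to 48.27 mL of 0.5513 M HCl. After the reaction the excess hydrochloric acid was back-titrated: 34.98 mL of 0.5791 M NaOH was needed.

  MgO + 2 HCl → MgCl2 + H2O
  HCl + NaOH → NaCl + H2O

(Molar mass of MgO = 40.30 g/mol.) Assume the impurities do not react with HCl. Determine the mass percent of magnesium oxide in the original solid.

n(HCl) added = 0.04827 × 0.5513 = 0.02661 mol
n(NaOH) used in back-titration = 0.03498 × 0.5791 = 0.02026 mol
n(HCl) left over = 0.02026 mol (1:1 ratio)
n(HCl) consumed by analyte = 0.02661 − 0.02026 = 6.354 × 10^-3 mol
From the 1:2 ratio, n(MgO) = 1/2 × 6.354 × 10^-3 = 3.177 × 10^-3 mol
mass of MgO = 3.177 × 10^-3 × 40.30 = 0.1280 g
% MgO = 0.1280 / 0.2387 × 100 = 53.64 %

53.64 %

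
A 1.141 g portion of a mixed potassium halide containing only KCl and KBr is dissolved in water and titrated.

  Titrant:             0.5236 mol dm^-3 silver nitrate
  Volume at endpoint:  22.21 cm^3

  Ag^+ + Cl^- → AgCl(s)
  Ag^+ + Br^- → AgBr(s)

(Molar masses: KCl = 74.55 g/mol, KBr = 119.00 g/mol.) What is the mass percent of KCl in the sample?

n(AgNO3) = 0.02221 × 0.5236 = 0.01163 mol
Let x = n(KCl), y = n(KBr).
Titrant: 1x + 1y = 0.01163;  mass: 74.55x + 119.00y = 1.141
Solving, x = 5.464 × 10^-3 mol, y = 6.165 × 10^-3 mol
mass of KCl = 5.464 × 10^-3 × 74.55 = 0.4073 g
% KCl = 0.4073 / 1.141 × 100 = 35.70 %

35.70 %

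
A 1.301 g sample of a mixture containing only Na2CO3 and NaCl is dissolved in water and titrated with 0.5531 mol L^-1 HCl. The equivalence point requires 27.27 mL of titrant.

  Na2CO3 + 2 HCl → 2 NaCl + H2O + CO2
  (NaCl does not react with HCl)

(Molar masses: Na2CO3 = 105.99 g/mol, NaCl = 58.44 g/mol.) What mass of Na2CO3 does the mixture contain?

n(HCl) = 0.02727 × 0.5531 = 0.01508 mol
Let x = n(Na2CO3), y = n(NaCl).
Titrant: 2x = 0.01508;  mass: 105.99x + 58.44y = 1.301
Solving, x = 7.542 × 10^-3 mol, y = 8.584 × 10^-3 mol
mass of Na2CO3 = 7.542 × 10^-3 × 105.99 = 0.7993 g

0.7993 g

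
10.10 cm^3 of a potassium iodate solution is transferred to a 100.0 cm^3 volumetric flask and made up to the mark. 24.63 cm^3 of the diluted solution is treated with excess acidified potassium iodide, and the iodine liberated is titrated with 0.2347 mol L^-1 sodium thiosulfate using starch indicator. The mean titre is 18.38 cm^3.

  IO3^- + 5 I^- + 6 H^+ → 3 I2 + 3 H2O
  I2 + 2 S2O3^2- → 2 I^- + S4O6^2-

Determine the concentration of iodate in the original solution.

0.2890 mol/L

n(S2O3^2-) = 0.01838 × 0.2347 = 4.314 × 10^-3 mol
n(I2) = n(S2O3^2-)/2 = 2.157 × 10^-3 mol
From the 1:3 ratio, n(IO3^-) in the aliquot = 1/3 × 2.157 × 10^-3 = 7.190 × 10^-4 mol
[IO3^-]_dilute = 7.190 × 10^-4 / 0.02463 = 0.02919 mol/L
[IO3^-]_original = 0.02919 × 100.0/10.10 = 0.2890 mol/L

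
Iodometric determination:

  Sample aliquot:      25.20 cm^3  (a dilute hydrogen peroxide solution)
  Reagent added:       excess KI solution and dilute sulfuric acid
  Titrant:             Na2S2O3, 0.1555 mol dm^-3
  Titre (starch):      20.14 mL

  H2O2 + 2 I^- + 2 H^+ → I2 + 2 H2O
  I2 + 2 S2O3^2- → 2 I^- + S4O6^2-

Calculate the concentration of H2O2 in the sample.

0.06214 mol/L

n(S2O3^2-) = 0.02014 × 0.1555 = 3.132 × 10^-3 mol
n(I2) = n(S2O3^2-)/2 = 1.566 × 10^-3 mol
n(H2O2) in the aliquot = 1.566 × 10^-3 mol (1:1 ratio)
[H2O2] = 1.566 × 10^-3 / 0.02520 = 0.06214 mol/L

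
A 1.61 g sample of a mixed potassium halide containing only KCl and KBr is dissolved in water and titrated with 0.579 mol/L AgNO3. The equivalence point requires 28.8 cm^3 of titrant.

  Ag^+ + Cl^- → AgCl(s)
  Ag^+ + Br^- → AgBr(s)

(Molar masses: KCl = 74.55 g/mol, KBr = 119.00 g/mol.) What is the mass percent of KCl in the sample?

n(AgNO3) = 0.0288 × 0.579 = 0.0167 mol
Let x = n(KCl), y = n(KBr).
Titrant: 1x + 1y = 0.0167;  mass: 74.55x + 119.00y = 1.61
Solving, x = 8.42 × 10^-3 mol, y = 8.25 × 10^-3 mol
mass of KCl = 8.42 × 10^-3 × 74.55 = 0.628 g
% KCl = 0.628 / 1.61 × 100 = 39.0 %

39.0 %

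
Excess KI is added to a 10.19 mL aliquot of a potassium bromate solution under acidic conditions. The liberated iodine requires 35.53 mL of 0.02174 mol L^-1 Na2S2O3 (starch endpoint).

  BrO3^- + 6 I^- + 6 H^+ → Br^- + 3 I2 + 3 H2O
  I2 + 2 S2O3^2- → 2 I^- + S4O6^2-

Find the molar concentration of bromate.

0.01263 mol/L

n(S2O3^2-) = 0.03553 × 0.02174 = 7.724 × 10^-4 mol
n(I2) = n(S2O3^2-)/2 = 3.862 × 10^-4 mol
From the 1:3 ratio, n(BrO3^-) in the aliquot = 1/3 × 3.862 × 10^-4 = 1.287 × 10^-4 mol
[BrO3^-] = 1.287 × 10^-4 / 0.01019 = 0.01263 mol/L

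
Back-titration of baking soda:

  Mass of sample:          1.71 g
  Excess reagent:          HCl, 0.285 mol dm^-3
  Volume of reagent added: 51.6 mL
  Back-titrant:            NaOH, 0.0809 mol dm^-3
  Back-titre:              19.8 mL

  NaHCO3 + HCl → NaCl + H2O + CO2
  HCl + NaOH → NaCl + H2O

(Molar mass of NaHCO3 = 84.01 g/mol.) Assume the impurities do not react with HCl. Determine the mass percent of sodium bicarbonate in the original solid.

64.4 %

n(HCl) added = 0.0516 × 0.285 = 0.0147 mol
n(NaOH) used in back-titration = 0.0198 × 0.0809 = 1.60 × 10^-3 mol
n(HCl) left over = 1.60 × 10^-3 mol (1:1 ratio)
n(HCl) consumed by analyte = 0.0147 − 1.60 × 10^-3 = 0.0131 mol
n(NaHCO3) = 0.0131 mol (1:1 ratio)
mass of NaHCO3 = 0.0131 × 84.01 = 1.10 g
% NaHCO3 = 1.10 / 1.71 × 100 = 64.4 %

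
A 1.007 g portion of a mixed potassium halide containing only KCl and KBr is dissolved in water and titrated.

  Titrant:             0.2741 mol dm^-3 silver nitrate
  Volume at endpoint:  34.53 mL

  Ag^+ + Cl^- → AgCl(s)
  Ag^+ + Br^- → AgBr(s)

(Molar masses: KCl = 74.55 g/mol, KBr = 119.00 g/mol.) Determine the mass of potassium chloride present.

0.2001 g

n(AgNO3) = 0.03453 × 0.2741 = 9.465 × 10^-3 mol
Let x = n(KCl), y = n(KBr).
Titrant: 1x + 1y = 9.465 × 10^-3;  mass: 74.55x + 119.00y = 1.007
Solving, x = 2.684 × 10^-3 mol, y = 6.781 × 10^-3 mol
mass of KCl = 2.684 × 10^-3 × 74.55 = 0.2001 g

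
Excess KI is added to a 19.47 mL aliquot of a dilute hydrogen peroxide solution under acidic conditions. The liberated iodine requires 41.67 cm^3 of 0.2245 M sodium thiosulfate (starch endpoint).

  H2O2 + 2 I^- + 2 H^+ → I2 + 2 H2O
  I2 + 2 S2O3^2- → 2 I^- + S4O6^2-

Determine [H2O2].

0.2402 M

n(S2O3^2-) = 0.04167 × 0.2245 = 9.355 × 10^-3 mol
n(I2) = n(S2O3^2-)/2 = 4.677 × 10^-3 mol
n(H2O2) in the aliquot = 4.677 × 10^-3 mol (1:1 ratio)
[H2O2] = 4.677 × 10^-3 / 0.01947 = 0.2402 mol/L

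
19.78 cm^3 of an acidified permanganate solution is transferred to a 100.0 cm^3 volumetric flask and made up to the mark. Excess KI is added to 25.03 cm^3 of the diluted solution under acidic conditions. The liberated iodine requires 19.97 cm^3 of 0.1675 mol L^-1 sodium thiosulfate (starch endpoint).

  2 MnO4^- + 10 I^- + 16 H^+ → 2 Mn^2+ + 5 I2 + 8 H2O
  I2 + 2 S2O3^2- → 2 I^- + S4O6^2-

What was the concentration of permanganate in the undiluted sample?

0.1351 mol/L

n(S2O3^2-) = 0.01997 × 0.1675 = 3.345 × 10^-3 mol
n(I2) = n(S2O3^2-)/2 = 1.672 × 10^-3 mol
From the 2:5 ratio, n(MnO4^-) in the aliquot = 2/5 × 1.672 × 10^-3 = 6.690 × 10^-4 mol
[MnO4^-]_dilute = 6.690 × 10^-4 / 0.02503 = 0.02673 mol/L
[MnO4^-]_original = 0.02673 × 100.0/19.78 = 0.1351 mol/L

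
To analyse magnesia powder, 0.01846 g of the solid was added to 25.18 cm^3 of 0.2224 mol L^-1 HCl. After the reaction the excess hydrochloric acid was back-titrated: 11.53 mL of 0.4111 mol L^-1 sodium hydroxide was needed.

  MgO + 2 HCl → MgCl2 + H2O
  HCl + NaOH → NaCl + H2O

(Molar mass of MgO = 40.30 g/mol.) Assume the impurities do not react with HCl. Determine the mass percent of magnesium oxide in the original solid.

n(HCl) added = 0.02518 × 0.2224 = 5.600 × 10^-3 mol
n(NaOH) used in back-titration = 0.01153 × 0.4111 = 4.740 × 10^-3 mol
n(HCl) left over = 4.740 × 10^-3 mol (1:1 ratio)
n(HCl) consumed by analyte = 5.600 × 10^-3 − 4.740 × 10^-3 = 8.600 × 10^-4 mol
From the 1:2 ratio, n(MgO) = 1/2 × 8.600 × 10^-4 = 4.300 × 10^-4 mol
mass of MgO = 4.300 × 10^-4 × 40.30 = 0.01733 g
% MgO = 0.01733 / 0.01846 × 100 = 93.88 %

93.88 %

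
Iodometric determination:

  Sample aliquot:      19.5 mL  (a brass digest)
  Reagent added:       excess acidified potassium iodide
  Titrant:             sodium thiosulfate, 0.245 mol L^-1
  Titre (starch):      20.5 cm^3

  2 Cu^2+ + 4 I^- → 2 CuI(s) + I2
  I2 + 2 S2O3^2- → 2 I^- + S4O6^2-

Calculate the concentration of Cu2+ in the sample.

0.258 mol/L

n(S2O3^2-) = 0.0205 × 0.245 = 5.02 × 10^-3 mol
n(I2) = n(S2O3^2-)/2 = 2.51 × 10^-3 mol
From the 2:1 ratio, n(Cu2+) in the aliquot = 2/1 × 2.51 × 10^-3 = 5.02 × 10^-3 mol
[Cu2+] = 5.02 × 10^-3 / 0.0195 = 0.258 mol/L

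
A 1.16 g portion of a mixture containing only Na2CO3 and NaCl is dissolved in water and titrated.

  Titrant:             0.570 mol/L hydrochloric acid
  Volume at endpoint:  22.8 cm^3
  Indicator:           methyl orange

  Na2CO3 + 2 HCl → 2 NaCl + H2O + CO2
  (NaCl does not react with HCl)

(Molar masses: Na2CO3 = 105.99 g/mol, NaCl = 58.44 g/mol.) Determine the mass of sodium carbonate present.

n(HCl) = 0.0228 × 0.570 = 0.0130 mol
Let x = n(Na2CO3), y = n(NaCl).
Titrant: 2x = 0.0130;  mass: 105.99x + 58.44y = 1.16
Solving, x = 6.50 × 10^-3 mol, y = 8.06 × 10^-3 mol
mass of Na2CO3 = 6.50 × 10^-3 × 105.99 = 0.689 g

0.689 g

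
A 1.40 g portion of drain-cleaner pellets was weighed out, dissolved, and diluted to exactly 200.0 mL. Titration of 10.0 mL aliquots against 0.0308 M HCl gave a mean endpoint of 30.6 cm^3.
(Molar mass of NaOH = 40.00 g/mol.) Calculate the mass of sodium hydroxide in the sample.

0.754 g

NaOH + HCl → NaCl + H2O
n(HCl) per titration = 0.0306 × 0.0308 = 9.42 × 10^-4 mol
n(NaOH) in each aliquot = 9.42 × 10^-4 mol (1:1 ratio)
n(NaOH) in the whole flask = 9.42 × 10^-4 × 200.0/10.0 = 0.0188 mol
mass of NaOH = 0.0188 × 40.00 = 0.754 g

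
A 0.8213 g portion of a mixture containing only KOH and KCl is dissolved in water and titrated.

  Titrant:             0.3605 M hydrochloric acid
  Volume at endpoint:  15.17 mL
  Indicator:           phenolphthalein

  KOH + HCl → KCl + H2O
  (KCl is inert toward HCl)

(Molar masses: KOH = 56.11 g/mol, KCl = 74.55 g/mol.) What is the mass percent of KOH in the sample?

37.36 %

n(HCl) = 0.01517 × 0.3605 = 5.469 × 10^-3 mol
Let x = n(KOH), y = n(KCl).
Titrant: 1x = 5.469 × 10^-3;  mass: 56.11x + 74.55y = 0.8213
Solving, x = 5.469 × 10^-3 mol, y = 6.901 × 10^-3 mol
mass of KOH = 5.469 × 10^-3 × 56.11 = 0.3069 g
% KOH = 0.3069 / 0.8213 × 100 = 37.36 %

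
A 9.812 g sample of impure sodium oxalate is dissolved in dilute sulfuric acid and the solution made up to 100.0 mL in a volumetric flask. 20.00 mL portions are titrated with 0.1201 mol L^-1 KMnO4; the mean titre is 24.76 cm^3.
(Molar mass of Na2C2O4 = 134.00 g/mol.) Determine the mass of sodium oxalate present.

4.981 g

2 MnO4^- + 5 C2O4^2- + 16 H^+ → 2 Mn^2+ + 10 CO2 + 8 H2O
n(KMnO4) per titration = 0.02476 × 0.1201 = 2.974 × 10^-3 mol
From the 5:2 ratio, n(Na2C2O4) in each aliquot = 5/2 × 2.974 × 10^-3 = 7.434 × 10^-3 mol
n(Na2C2O4) in the whole flask = 7.434 × 10^-3 × 100.0/20.00 = 0.03717 mol
mass of Na2C2O4 = 0.03717 × 134.00 = 4.981 g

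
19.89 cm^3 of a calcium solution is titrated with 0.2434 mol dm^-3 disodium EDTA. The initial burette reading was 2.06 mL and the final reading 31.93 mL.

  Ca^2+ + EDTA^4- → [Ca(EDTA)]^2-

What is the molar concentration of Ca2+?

n(EDTA) = 0.02987 L × 0.2434 mol/L = 7.270 × 10^-3 mol
n(Ca2+) = 7.270 × 10^-3 mol (1:1 mole ratio)
[Ca2+] = 7.270 × 10^-3 mol / 0.01989 L = 0.3655 mol/L

0.3655 mol/L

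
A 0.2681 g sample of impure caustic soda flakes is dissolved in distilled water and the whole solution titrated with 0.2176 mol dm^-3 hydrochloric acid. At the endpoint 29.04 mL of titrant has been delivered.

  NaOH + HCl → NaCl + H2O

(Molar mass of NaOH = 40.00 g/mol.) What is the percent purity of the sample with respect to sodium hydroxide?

94.28 %

n(HCl) = 0.02904 L × 0.2176 mol/L = 6.319 × 10^-3 mol
n(NaOH) = 6.319 × 10^-3 mol (1:1 ratio)
mass of NaOH = 6.319 × 10^-3 × 40.00 g/mol = 0.2528 g
% NaOH = 0.2528 / 0.2681 × 100 = 94.28 %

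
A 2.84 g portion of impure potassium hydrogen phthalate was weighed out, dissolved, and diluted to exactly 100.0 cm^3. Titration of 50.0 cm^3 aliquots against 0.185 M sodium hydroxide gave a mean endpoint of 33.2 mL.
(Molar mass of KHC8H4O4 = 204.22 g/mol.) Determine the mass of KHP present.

2.51 g

KHC8H4O4 + NaOH → KNaC8H4O4 + H2O
n(NaOH) per titration = 0.0332 × 0.185 = 6.14 × 10^-3 mol
n(KHC8H4O4) in each aliquot = 6.14 × 10^-3 mol (1:1 ratio)
n(KHC8H4O4) in the whole flask = 6.14 × 10^-3 × 100.0/50.0 = 0.0123 mol
mass of KHC8H4O4 = 0.0123 × 204.22 = 2.51 g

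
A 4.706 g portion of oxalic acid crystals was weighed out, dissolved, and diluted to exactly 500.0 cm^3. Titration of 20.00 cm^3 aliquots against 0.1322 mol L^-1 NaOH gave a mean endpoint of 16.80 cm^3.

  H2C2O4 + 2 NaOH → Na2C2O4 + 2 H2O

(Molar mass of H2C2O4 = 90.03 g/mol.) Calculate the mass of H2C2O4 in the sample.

2.499 g

n(NaOH) per titration = 0.01680 × 0.1322 = 2.221 × 10^-3 mol
From the 1:2 ratio, n(H2C2O4) in each aliquot = 1/2 × 2.221 × 10^-3 = 1.110 × 10^-3 mol
n(H2C2O4) in the whole flask = 1.110 × 10^-3 × 500.0/20.00 = 0.02776 mol
mass of H2C2O4 = 0.02776 × 90.03 = 2.499 g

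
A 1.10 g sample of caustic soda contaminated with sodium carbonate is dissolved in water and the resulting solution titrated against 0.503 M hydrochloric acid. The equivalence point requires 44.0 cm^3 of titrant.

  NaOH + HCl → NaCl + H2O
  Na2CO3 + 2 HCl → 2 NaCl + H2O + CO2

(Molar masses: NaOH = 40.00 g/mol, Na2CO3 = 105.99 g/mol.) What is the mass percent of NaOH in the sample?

20.4 %

n(HCl) = 0.0440 × 0.503 = 0.0221 mol
Let x = n(NaOH), y = n(Na2CO3).
Titrant: 1x + 2y = 0.0221;  mass: 40.00x + 105.99y = 1.10
Solving, x = 5.61 × 10^-3 mol, y = 8.26 × 10^-3 mol
mass of NaOH = 5.61 × 10^-3 × 40.00 = 0.224 g
% NaOH = 0.224 / 1.10 × 100 = 20.4 %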